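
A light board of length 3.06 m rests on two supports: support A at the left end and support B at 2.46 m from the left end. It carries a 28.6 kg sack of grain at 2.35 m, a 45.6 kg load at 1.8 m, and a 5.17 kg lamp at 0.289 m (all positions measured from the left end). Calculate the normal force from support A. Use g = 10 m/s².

R_A ≈ 181 N

Sum moments about support B (its reaction then has zero moment arm).
Sack of grain: 28.6 × 10 = 286 N down at 2.35 m → arm 0.11 m, τ = 286 × 0.11 = 31.46 N·m counterclockwise.
Load: 45.6 × 10 = 456 N down at 1.8 m → arm 0.66 m, τ = 456 × 0.66 = 301 N·m counterclockwise.
Lamp: 5.17 × 10 = 51.7 N down at 0.289 m → arm 2.171 m, τ = 51.7 × 2.171 = 112.2 N·m counterclockwise.
Net load moment about support B = 444.7 N·m counterclockwise.
Reaction R at support A is upward at 0 m, arm 2.46 m → moment R × 2.46 clockwise.
Setting net torque to zero: R × 2.46 = 444.7 → R = 181 N.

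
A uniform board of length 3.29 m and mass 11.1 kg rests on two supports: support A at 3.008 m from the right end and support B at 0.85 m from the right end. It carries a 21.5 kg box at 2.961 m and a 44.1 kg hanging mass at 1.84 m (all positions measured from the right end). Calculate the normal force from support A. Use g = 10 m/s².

About support B:
Beam weight: 11.1 × 10 = 111 N down at 1.645 m → arm 0.795 m, τ = 111 × 0.795 = 88.25 N·m counterclockwise.
Box: 21.5 × 10 = 215 N down at 2.961 m → arm 2.111 m, τ = 215 × 2.111 = 453.9 N·m counterclockwise.
Hanging mass: 44.1 × 10 = 441 N down at 1.84 m → arm 0.99 m, τ = 441 × 0.99 = 436.6 N·m counterclockwise.
Net load moment about support B = 978.8 N·m counterclockwise.
Reaction R at support A is upward at 3.008 m, arm 2.158 m → moment R × 2.158 clockwise.
Balancing moments: R × 2.158 = 978.8, giving R = 454 N.

R_A ≈ 454 N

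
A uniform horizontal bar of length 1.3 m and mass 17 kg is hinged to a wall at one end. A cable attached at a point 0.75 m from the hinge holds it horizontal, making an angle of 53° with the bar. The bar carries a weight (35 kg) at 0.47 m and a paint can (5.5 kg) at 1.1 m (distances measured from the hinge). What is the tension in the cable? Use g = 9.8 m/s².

Taking torques about the hinge:
Beam weight: 17 × 9.8 = 166.6 N down at 0.65 m → arm 0.65 m, τ = 166.6 × 0.65 = 108.3 N·m clockwise.
Weight: 35 × 9.8 = 343 N down at 0.47 m → arm 0.47 m, τ = 343 × 0.47 = 161.2 N·m clockwise.
Paint can: 5.5 × 9.8 = 53.9 N down at 1.1 m → arm 1.1 m, τ = 53.9 × 1.1 = 59.29 N·m clockwise.
Total clockwise load moment = 328.8 N·m.
The cable tension T acts at 0.75 m; only its component perpendicular to the bar, T sinθ, produces torque. sin 53° = 0.7986.
Balancing moments: T × 0.75 × 0.7986 = 328.8, giving T = 328.8 / 0.5989 = 549 N.

T ≈ 549 N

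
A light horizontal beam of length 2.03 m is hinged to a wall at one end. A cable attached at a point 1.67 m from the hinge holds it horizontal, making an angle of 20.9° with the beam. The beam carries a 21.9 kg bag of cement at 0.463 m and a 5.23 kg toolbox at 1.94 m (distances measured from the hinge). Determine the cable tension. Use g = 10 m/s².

About the hinge:
Bag of cement: 21.9 × 10 = 219 N down at 0.463 m → arm 0.463 m, τ = 219 × 0.463 = 101.4 N·m clockwise.
Toolbox: 5.23 × 10 = 52.3 N down at 1.94 m → arm 1.94 m, τ = 52.3 × 1.94 = 101.5 N·m clockwise.
Total clockwise load moment = 202.9 N·m.
The cable tension T acts at 1.67 m; only its component perpendicular to the beam, T sinθ, produces torque. sin 20.9° = 0.3567.
Balancing moments: T × 1.67 × 0.3567 = 202.9, giving T = 202.9 / 0.5957 = 341 N.

T ≈ 341 N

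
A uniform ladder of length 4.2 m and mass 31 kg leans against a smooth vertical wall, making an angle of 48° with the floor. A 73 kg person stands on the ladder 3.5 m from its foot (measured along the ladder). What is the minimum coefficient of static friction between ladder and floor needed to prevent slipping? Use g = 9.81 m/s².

Sum moments about the foot of the ladder (the floor normal and friction both act there and drop out).
Ladder weight 31×9.81 = 304.1 N acts at 2.1 m along the ladder; its horizontal arm is 2.1·cos48° = 1.405 m → τ = 427.3 N·m clockwise.
Person: 73×9.81 = 716.1 N at 3.5 m → arm 2.342 m → τ = 1677 N·m clockwise.
Wall normal N acts horizontally at the top; its moment arm is the height L sinθ = 4.2·sin48° = 3.121 m, counterclockwise.
Balancing moments: N × 3.121 = 2104, giving N = 674.1 N.
ΣFx = 0 ⇒ f = N_wall = 674.1 N. ΣFy = 0 ⇒ N_floor = 1020 N.
μ_min = f / N_floor = 674.1 / 1020 = 0.661.

μ_min ≈ 0.661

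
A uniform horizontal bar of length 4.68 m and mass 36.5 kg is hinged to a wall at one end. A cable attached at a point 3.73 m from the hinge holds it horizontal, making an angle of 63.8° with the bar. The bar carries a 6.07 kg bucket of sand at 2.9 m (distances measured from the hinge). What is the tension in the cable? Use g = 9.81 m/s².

T ≈ 302 N

Sum moments about the hinge (the unknown hinge reaction has zero arm there).
Beam weight: 36.5 × 9.81 = 358.1 N down at 2.34 m → arm 2.34 m, τ = 358.1 × 2.34 = 838 N·m clockwise.
Bucket of sand: 6.07 × 9.81 = 59.55 N down at 2.9 m → arm 2.9 m, τ = 59.55 × 2.9 = 172.7 N·m clockwise.
Total clockwise load moment = 1011 N·m.
The cable tension T acts at 3.73 m; only its component perpendicular to the bar, T sinθ, produces torque. sin 63.8° = 0.8973.
Balancing moments: T × 3.73 × 0.8973 = 1011, giving T = 1011 / 3.347 = 302 N.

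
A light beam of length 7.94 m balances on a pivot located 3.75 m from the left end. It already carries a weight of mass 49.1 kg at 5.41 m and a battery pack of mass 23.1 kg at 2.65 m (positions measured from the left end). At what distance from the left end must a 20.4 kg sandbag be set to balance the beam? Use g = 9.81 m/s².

About the pivot (at 3.75 m from the left end):
Weight: 49.1 × 9.81 = 481.7 N down at 5.41 m → arm 1.66 m, τ = 481.7 × 1.66 = 799.6 N·m clockwise.
Battery pack: 23.1 × 9.81 = 226.6 N down at 2.65 m → arm 1.1 m, τ = 226.6 × 1.1 = 249.3 N·m counterclockwise.
Net moment of existing loads = 550.3 N·m clockwise.
The sandbag weighs 20.4 × 9.81 = 200.1 N and must supply an equal counterclockwise moment, so its lever arm about the pivot is 550.3 / 200.1 = 2.75 m.
That puts it at 3.75 − 2.75 = 1 m from the left end.

x ≈ 1 m from the left end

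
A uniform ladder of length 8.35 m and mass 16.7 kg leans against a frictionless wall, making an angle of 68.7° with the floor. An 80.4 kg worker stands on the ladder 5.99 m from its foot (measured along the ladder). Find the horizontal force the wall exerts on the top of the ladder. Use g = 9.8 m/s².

N_wall ≈ 252 N

Sum moments about the foot of the ladder (the floor normal and friction both act there and drop out).
Ladder weight 16.7×9.8 = 163.7 N acts at 4.175 m along the ladder; its horizontal arm is 4.175·cos68.7° = 1.517 m → τ = 248.3 N·m clockwise.
Worker: 80.4×9.8 = 787.9 N at 5.99 m → arm 2.176 m → τ = 1714 N·m clockwise.
Wall normal N acts horizontally at the top; its moment arm is the height L sinθ = 8.35·sin68.7° = 7.78 m, counterclockwise.
Balancing moments: N × 7.78 = 1962, giving N = 252 N.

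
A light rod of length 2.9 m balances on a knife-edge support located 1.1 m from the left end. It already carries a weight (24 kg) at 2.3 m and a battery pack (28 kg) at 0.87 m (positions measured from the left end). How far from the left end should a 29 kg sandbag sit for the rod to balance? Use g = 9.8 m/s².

Sum moments about the knife-edge support (at 1.1 m from the left end) (the support reaction has zero arm there).
Weight: 24 × 9.8 = 235.2 N down at 2.3 m → arm 1.2 m, τ = 235.2 × 1.2 = 282.2 N·m clockwise.
Battery pack: 28 × 9.8 = 274.4 N down at 0.87 m → arm 0.23 m, τ = 274.4 × 0.23 = 63.11 N·m counterclockwise.
Net moment of existing loads = 219.1 N·m clockwise.
The sandbag weighs 29 × 9.8 = 284.2 N and must supply an equal counterclockwise moment, so its lever arm about the knife-edge support is 219.1 / 284.2 = 0.771 m.
That puts it at 1.1 − 0.771 = 0.329 m from the left end.

x ≈ 0.329 m from the left end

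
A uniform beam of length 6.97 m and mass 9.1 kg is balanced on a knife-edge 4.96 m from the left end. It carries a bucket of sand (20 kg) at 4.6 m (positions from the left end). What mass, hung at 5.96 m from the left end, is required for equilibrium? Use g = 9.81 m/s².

Take moments about the knife-edge (at 4.96 m from the left end).
Beam weight: 9.1 × 9.81 = 89.27 N down at 3.485 m → arm 1.475 m, τ = 89.27 × 1.475 = 131.7 N·m counterclockwise.
Bucket of sand: 20 × 9.81 = 196.2 N down at 4.6 m → arm 0.36 m, τ = 196.2 × 0.36 = 70.63 N·m counterclockwise.
Net moment of known loads = 202.3 N·m counterclockwise.
An unknown mass m at 5.96 m has arm 1 m; its moment is m·g·1 clockwise.
Setting net torque to zero: m × 9.81 × 1 = 202.3 → m = 202.3 / (9.81 × 1) = 20.6 kg.

m ≈ 20.6 kg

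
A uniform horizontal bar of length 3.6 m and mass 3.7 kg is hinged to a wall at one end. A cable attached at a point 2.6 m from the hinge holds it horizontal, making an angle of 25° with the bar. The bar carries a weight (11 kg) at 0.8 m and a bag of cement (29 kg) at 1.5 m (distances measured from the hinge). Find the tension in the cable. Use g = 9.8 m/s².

T ≈ 526 N

Choose the hinge as the axis so the unknown hinge reaction has zero arm there.
Beam weight: 3.7 × 9.8 = 36.26 N down at 1.8 m → arm 1.8 m, τ = 36.26 × 1.8 = 65.27 N·m clockwise.
Weight: 11 × 9.8 = 107.8 N down at 0.8 m → arm 0.8 m, τ = 107.8 × 0.8 = 86.24 N·m clockwise.
Bag of cement: 29 × 9.8 = 284.2 N down at 1.5 m → arm 1.5 m, τ = 284.2 × 1.5 = 426.3 N·m clockwise.
Total clockwise load moment = 577.8 N·m.
The cable tension T acts at 2.6 m; only its component perpendicular to the bar, T sinθ, produces torque. sin 25° = 0.4226.
Balancing moments: T × 2.6 × 0.4226 = 577.8, giving T = 577.8 / 1.099 = 526 N.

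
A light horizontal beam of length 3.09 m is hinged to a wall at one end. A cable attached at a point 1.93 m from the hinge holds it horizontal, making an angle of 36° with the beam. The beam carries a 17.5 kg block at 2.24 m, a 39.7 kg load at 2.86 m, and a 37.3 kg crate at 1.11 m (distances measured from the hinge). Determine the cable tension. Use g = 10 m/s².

T ≈ 1710 N

Taking torques about the hinge:
Block: 17.5 × 10 = 175 N down at 2.24 m → arm 2.24 m, τ = 175 × 2.24 = 392 N·m clockwise.
Load: 39.7 × 10 = 397 N down at 2.86 m → arm 2.86 m, τ = 397 × 2.86 = 1135 N·m clockwise.
Crate: 37.3 × 10 = 373 N down at 1.11 m → arm 1.11 m, τ = 373 × 1.11 = 414 N·m clockwise.
Total clockwise load moment = 1941 N·m.
The cable tension T acts at 1.93 m; only its component perpendicular to the beam, T sinθ, produces torque. sin 36° = 0.5878.
Balancing moments: T × 1.93 × 0.5878 = 1941, giving T = 1941 / 1.134 = 1710 N.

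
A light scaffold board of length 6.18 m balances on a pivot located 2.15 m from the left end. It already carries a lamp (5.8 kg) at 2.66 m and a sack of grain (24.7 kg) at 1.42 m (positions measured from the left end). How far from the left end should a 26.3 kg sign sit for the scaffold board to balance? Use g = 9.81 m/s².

Sum moments about the pivot (at 2.15 m from the left end) (the support reaction has zero arm there).
Lamp: 5.8 × 9.81 = 56.9 N down at 2.66 m → arm 0.51 m, τ = 56.9 × 0.51 = 29.02 N·m clockwise.
Sack of grain: 24.7 × 9.81 = 242.3 N down at 1.42 m → arm 0.73 m, τ = 242.3 × 0.73 = 176.9 N·m counterclockwise.
Net moment of existing loads = 147.9 N·m counterclockwise.
The sign weighs 26.3 × 9.81 = 258 N and must supply an equal clockwise moment, so its lever arm about the pivot is 147.9 / 258 = 0.573 m.
That puts it at 2.15 + 0.573 = 2.72 m from the left end.

x ≈ 2.72 m from the left end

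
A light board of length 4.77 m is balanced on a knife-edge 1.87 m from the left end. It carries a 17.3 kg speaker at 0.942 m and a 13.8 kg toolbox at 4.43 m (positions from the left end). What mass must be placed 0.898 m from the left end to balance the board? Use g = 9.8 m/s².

m ≈ 19.8 kg

Sum moments about the knife-edge (at 1.87 m from the left end) (the support reaction has zero arm there).
Speaker: 17.3 × 9.8 = 169.5 N down at 0.942 m → arm 0.928 m, τ = 169.5 × 0.928 = 157.3 N·m counterclockwise.
Toolbox: 13.8 × 9.8 = 135.2 N down at 4.43 m → arm 2.56 m, τ = 135.2 × 2.56 = 346.1 N·m clockwise.
Net moment of known loads = 188.8 N·m clockwise.
An unknown mass m at 0.898 m has arm 0.972 m; its moment is m·g·0.972 counterclockwise.
Στ = 0 ⇒ m × 9.8 × 0.972 = 188.8 ⇒ m = 188.8 / (9.8 × 0.972) = 19.8 kg.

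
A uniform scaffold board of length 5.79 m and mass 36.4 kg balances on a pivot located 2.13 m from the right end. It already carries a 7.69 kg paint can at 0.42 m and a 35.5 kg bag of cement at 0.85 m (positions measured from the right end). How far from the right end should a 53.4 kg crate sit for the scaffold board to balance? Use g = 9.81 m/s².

Take moments about the pivot (at 2.13 m from the right end).
Beam weight: 36.4 × 9.81 = 357.1 N down at 2.895 m → arm 0.765 m, τ = 357.1 × 0.765 = 273.2 N·m counterclockwise.
Paint can: 7.69 × 9.81 = 75.44 N down at 0.42 m → arm 1.71 m, τ = 75.44 × 1.71 = 129 N·m clockwise.
Bag of cement: 35.5 × 9.81 = 348.3 N down at 0.85 m → arm 1.28 m, τ = 348.3 × 1.28 = 445.8 N·m clockwise.
Net moment of existing loads = 301.6 N·m clockwise.
The crate weighs 53.4 × 9.81 = 523.9 N and must supply an equal counterclockwise moment, so its lever arm about the pivot is 301.6 / 523.9 = 0.576 m.
That puts it at 2.13 + 0.576 = 2.71 m from the right end.

x ≈ 2.71 m from the right end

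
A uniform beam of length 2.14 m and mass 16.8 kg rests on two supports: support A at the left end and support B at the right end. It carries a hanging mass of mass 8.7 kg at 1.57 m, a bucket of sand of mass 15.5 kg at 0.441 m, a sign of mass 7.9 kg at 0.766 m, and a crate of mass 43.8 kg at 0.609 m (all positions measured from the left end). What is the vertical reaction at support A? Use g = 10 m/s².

R_A ≈ 594 N

Taking torques about support B:
Beam weight: 16.8 × 10 = 168 N down at 1.07 m → arm 1.07 m, τ = 168 × 1.07 = 179.8 N·m counterclockwise.
Hanging mass: 8.7 × 10 = 87 N down at 1.57 m → arm 0.57 m, τ = 87 × 0.57 = 49.59 N·m counterclockwise.
Bucket of sand: 15.5 × 10 = 155 N down at 0.441 m → arm 1.699 m, τ = 155 × 1.699 = 263.3 N·m counterclockwise.
Sign: 7.9 × 10 = 79 N down at 0.766 m → arm 1.374 m, τ = 79 × 1.374 = 108.5 N·m counterclockwise.
Crate: 43.8 × 10 = 438 N down at 0.609 m → arm 1.531 m, τ = 438 × 1.531 = 670.6 N·m counterclockwise.
Net load moment about support B = 1272 N·m counterclockwise.
Reaction R at support A is upward at 0 m, arm 2.14 m → moment R × 2.14 clockwise.
Balancing moments: R × 2.14 = 1272, giving R = 594 N.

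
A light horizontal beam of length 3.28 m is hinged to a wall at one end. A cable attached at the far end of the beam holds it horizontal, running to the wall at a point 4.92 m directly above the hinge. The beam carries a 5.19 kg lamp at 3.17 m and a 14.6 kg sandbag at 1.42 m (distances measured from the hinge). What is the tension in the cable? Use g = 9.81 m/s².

T ≈ 134 N

Taking torques about the hinge:
Lamp: 5.19 × 9.81 = 50.91 N down at 3.17 m → arm 3.17 m, τ = 50.91 × 3.17 = 161.4 N·m clockwise.
Sandbag: 14.6 × 9.81 = 143.2 N down at 1.42 m → arm 1.42 m, τ = 143.2 × 1.42 = 203.3 N·m clockwise.
Total clockwise load moment = 364.7 N·m.
The cable tension T acts at 3.28 m; only its component perpendicular to the beam, T sinθ, produces torque. sinθ = h/√(h²+d²) = 4.92/√(4.92²+3.28²) = 0.8321.
Balancing moments: T × 3.28 × 0.8321 = 364.7, giving T = 364.7 / 2.729 = 134 N.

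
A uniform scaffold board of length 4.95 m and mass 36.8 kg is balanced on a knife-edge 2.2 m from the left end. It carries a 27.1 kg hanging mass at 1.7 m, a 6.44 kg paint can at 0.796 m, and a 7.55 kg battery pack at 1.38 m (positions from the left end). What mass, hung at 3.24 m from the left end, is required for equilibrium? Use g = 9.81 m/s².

Sum moments about the knife-edge (at 2.2 m from the left end) (the support reaction has zero arm there).
Beam weight: 36.8 × 9.81 = 361 N down at 2.475 m → arm 0.275 m, τ = 361 × 0.275 = 99.28 N·m clockwise.
Hanging mass: 27.1 × 9.81 = 265.9 N down at 1.7 m → arm 0.5 m, τ = 265.9 × 0.5 = 132.9 N·m counterclockwise.
Paint can: 6.44 × 9.81 = 63.18 N down at 0.796 m → arm 1.404 m, τ = 63.18 × 1.404 = 88.7 N·m counterclockwise.
Battery pack: 7.55 × 9.81 = 74.07 N down at 1.38 m → arm 0.82 m, τ = 74.07 × 0.82 = 60.74 N·m counterclockwise.
Net moment of known loads = 183.1 N·m counterclockwise.
An unknown mass m at 3.24 m has arm 1.04 m; its moment is m·g·1.04 clockwise.
Setting net torque to zero: m × 9.81 × 1.04 = 183.1 → m = 183.1 / (9.81 × 1.04) = 17.9 kg.

m ≈ 17.9 kg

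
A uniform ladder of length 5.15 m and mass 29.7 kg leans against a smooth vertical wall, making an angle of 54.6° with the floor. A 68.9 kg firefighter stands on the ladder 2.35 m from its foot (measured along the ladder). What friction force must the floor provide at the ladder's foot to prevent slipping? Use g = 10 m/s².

f ≈ 329 N

Sum moments about the foot of the ladder (the floor normal and friction both act there and drop out).
Ladder weight 29.7×10 = 297 N acts at 2.575 m along the ladder; its horizontal arm is 2.575·cos54.6° = 1.492 m → τ = 443.1 N·m clockwise.
Firefighter: 68.9×10 = 689 N at 2.35 m → arm 1.361 m → τ = 937.7 N·m clockwise.
Wall normal N acts horizontally at the top; its moment arm is the height L sinθ = 5.15·sin54.6° = 4.198 m, counterclockwise.
Balancing moments: N × 4.198 = 1381, giving N = 329 N.
ΣFx = 0: friction at the foot balances the wall's push, so f = N_wall = 329 N.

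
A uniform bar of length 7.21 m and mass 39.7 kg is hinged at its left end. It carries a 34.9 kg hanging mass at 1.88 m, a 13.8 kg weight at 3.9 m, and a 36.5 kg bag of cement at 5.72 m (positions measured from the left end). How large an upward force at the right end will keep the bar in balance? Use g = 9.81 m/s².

Take moments about the left end.
Beam weight: 39.7 × 9.81 = 389.5 N down at 3.605 m → arm 3.605 m, τ = 389.5 × 3.605 = 1404 N·m clockwise.
Hanging mass: 34.9 × 9.81 = 342.4 N down at 1.88 m → arm 1.88 m, τ = 342.4 × 1.88 = 643.7 N·m clockwise.
Weight: 13.8 × 9.81 = 135.4 N down at 3.9 m → arm 3.9 m, τ = 135.4 × 3.9 = 528.1 N·m clockwise.
Bag of cement: 36.5 × 9.81 = 358.1 N down at 5.72 m → arm 5.72 m, τ = 358.1 × 5.72 = 2048 N·m clockwise.
Net moment of the loads = 4624 N·m clockwise.
The upward force F acts at the right end, arm 7.21 m, giving F × 7.21 counterclockwise.
Στ = 0 ⇒ F × 7.21 = 4624 ⇒ F = 4624 / 7.21 = 641 N.

F ≈ 641 N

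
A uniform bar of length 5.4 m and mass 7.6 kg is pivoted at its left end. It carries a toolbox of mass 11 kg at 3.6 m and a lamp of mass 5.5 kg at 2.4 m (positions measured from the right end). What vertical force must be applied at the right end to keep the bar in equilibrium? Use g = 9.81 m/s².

F ≈ 103 N

Taking torques about the left end:
Beam weight: 7.6 × 9.81 = 74.56 N down at 2.7 m → arm 2.7 m, τ = 74.56 × 2.7 = 201.3 N·m clockwise.
Toolbox: 11 × 9.81 = 107.9 N down at 3.6 m → arm 1.8 m, τ = 107.9 × 1.8 = 194.2 N·m clockwise.
Lamp: 5.5 × 9.81 = 53.96 N down at 2.4 m → arm 3 m, τ = 53.96 × 3 = 161.9 N·m clockwise.
Net moment of the loads = 557.4 N·m clockwise.
The upward force F acts at the right end, arm 5.4 m, giving F × 5.4 counterclockwise.
Στ = 0 ⇒ F × 5.4 = 557.4 ⇒ F = 557.4 / 5.4 = 103 N.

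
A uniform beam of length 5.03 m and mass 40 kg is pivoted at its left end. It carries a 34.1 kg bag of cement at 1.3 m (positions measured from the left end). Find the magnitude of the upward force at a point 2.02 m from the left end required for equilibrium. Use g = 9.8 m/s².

Take moments about the left end.
Beam weight: 40 × 9.8 = 392 N down at 2.515 m → arm 2.515 m, τ = 392 × 2.515 = 985.9 N·m clockwise.
Bag of cement: 34.1 × 9.8 = 334.2 N down at 1.3 m → arm 1.3 m, τ = 334.2 × 1.3 = 434.5 N·m clockwise.
Net moment of the loads = 1420 N·m clockwise.
The upward force F acts at a point 2.02 m from the left end, arm 2.02 m, giving F × 2.02 counterclockwise.
For rotational equilibrium, F × 2.02 = 1420, so F = 1420 / 2.02 = 703 N.

F ≈ 703 N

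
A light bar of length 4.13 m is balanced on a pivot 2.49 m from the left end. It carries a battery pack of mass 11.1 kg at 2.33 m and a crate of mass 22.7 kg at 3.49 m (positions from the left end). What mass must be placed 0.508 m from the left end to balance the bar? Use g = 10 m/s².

m ≈ 10.6 kg

Sum moments about the pivot (at 2.49 m from the left end) (the support reaction has zero arm there).
Battery pack: 11.1 × 10 = 111 N down at 2.33 m → arm 0.16 m, τ = 111 × 0.16 = 17.76 N·m counterclockwise.
Crate: 22.7 × 10 = 227 N down at 3.49 m → arm 1 m, τ = 227 × 1 = 227 N·m clockwise.
Net moment of known loads = 209.2 N·m clockwise.
An unknown mass m at 0.508 m has arm 1.982 m; its moment is m·g·1.982 counterclockwise.
Στ = 0 ⇒ m × 10 × 1.982 = 209.2 ⇒ m = 209.2 / (10 × 1.982) = 10.6 kg.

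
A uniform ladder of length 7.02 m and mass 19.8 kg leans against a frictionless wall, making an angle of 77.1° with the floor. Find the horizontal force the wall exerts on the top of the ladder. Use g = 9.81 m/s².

Choose the foot of the ladder as the axis so the floor normal and friction both act there and drop out.
Ladder weight 19.8×9.81 = 194.2 N acts at 3.51 m along the ladder; its horizontal arm is 3.51·cos77.1° = 0.7836 m → τ = 152.2 N·m clockwise.
Wall normal N acts horizontally at the top; its moment arm is the height L sinθ = 7.02·sin77.1° = 6.843 m, counterclockwise.
Balancing moments: N × 6.843 = 152.2, giving N = 22.2 N.

N_wall ≈ 22.2 N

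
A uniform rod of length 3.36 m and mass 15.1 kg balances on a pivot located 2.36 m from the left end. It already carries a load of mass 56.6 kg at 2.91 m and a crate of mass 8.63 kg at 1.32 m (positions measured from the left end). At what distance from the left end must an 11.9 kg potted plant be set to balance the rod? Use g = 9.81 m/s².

x ≈ 1.36 m from the left end

Take moments about the pivot (at 2.36 m from the left end).
Beam weight: 15.1 × 9.81 = 148.1 N down at 1.68 m → arm 0.68 m, τ = 148.1 × 0.68 = 100.7 N·m counterclockwise.
Load: 56.6 × 9.81 = 555.2 N down at 2.91 m → arm 0.55 m, τ = 555.2 × 0.55 = 305.4 N·m clockwise.
Crate: 8.63 × 9.81 = 84.66 N down at 1.32 m → arm 1.04 m, τ = 84.66 × 1.04 = 88.05 N·m counterclockwise.
Net moment of existing loads = 116.6 N·m clockwise.
The potted plant weighs 11.9 × 9.81 = 116.7 N and must supply an equal counterclockwise moment, so its lever arm about the pivot is 116.6 / 116.7 = 0.999 m.
That puts it at 2.36 − 0.999 = 1.36 m from the left end.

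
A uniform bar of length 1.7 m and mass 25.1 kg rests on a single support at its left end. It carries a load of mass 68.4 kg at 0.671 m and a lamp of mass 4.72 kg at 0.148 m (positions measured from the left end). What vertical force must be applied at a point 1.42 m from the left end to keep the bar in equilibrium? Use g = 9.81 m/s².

F ≈ 469 N

Sum moments about the left end (the unknown pivot reaction has zero arm there).
Beam weight: 25.1 × 9.81 = 246.2 N down at 0.85 m → arm 0.85 m, τ = 246.2 × 0.85 = 209.3 N·m clockwise.
Load: 68.4 × 9.81 = 671 N down at 0.671 m → arm 0.671 m, τ = 671 × 0.671 = 450.2 N·m clockwise.
Lamp: 4.72 × 9.81 = 46.3 N down at 0.148 m → arm 0.148 m, τ = 46.3 × 0.148 = 6.852 N·m clockwise.
Net moment of the loads = 666.4 N·m clockwise.
The upward force F acts at a point 1.42 m from the left end, arm 1.42 m, giving F × 1.42 counterclockwise.
Balancing moments: F × 1.42 = 666.4, giving F = 666.4 / 1.42 = 469 N.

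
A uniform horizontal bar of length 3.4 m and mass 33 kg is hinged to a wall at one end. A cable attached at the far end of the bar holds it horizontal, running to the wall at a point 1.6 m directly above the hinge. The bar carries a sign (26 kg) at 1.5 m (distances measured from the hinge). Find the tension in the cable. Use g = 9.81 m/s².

T ≈ 644 N

Choose the hinge as the axis so the unknown hinge reaction has zero arm there.
Beam weight: 33 × 9.81 = 323.7 N down at 1.7 m → arm 1.7 m, τ = 323.7 × 1.7 = 550.3 N·m clockwise.
Sign: 26 × 9.81 = 255.1 N down at 1.5 m → arm 1.5 m, τ = 255.1 × 1.5 = 382.6 N·m clockwise.
Total clockwise load moment = 932.9 N·m.
The cable tension T acts at 3.4 m; only its component perpendicular to the bar, T sinθ, produces torque. sinθ = h/√(h²+d²) = 1.6/√(1.6²+3.4²) = 0.4258.
Setting net torque to zero: T × 3.4 × 0.4258 = 932.9 → T = 932.9 / 1.448 = 644 N.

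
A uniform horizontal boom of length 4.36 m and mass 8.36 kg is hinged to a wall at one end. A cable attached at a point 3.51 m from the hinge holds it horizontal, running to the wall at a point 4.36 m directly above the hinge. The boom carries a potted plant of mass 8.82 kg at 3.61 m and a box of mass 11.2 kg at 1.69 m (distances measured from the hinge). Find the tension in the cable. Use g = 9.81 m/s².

T ≈ 248 N

Sum moments about the hinge (the unknown hinge reaction has zero arm there).
Beam weight: 8.36 × 9.81 = 82.01 N down at 2.18 m → arm 2.18 m, τ = 82.01 × 2.18 = 178.8 N·m clockwise.
Potted plant: 8.82 × 9.81 = 86.52 N down at 3.61 m → arm 3.61 m, τ = 86.52 × 3.61 = 312.3 N·m clockwise.
Box: 11.2 × 9.81 = 109.9 N down at 1.69 m → arm 1.69 m, τ = 109.9 × 1.69 = 185.7 N·m clockwise.
Total clockwise load moment = 676.8 N·m.
The cable tension T acts at 3.51 m; only its component perpendicular to the boom, T sinθ, produces torque. sinθ = h/√(h²+d²) = 4.36/√(4.36²+3.51²) = 0.7789.
For rotational equilibrium, T × 3.51 × 0.7789 = 676.8, so T = 676.8 / 2.734 = 248 N.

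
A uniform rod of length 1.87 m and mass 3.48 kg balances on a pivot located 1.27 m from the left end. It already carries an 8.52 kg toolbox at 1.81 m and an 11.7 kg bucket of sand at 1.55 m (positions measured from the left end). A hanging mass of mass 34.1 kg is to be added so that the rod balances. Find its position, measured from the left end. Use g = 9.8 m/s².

x ≈ 1.07 m from the left end

About the pivot (at 1.27 m from the left end):
Beam weight: 3.48 × 9.8 = 34.1 N down at 0.935 m → arm 0.335 m, τ = 34.1 × 0.335 = 11.42 N·m counterclockwise.
Toolbox: 8.52 × 9.8 = 83.5 N down at 1.81 m → arm 0.54 m, τ = 83.5 × 0.54 = 45.09 N·m clockwise.
Bucket of sand: 11.7 × 9.8 = 114.7 N down at 1.55 m → arm 0.28 m, τ = 114.7 × 0.28 = 32.12 N·m clockwise.
Net moment of existing loads = 65.79 N·m clockwise.
The hanging mass weighs 34.1 × 9.8 = 334.2 N and must supply an equal counterclockwise moment, so its lever arm about the pivot is 65.79 / 334.2 = 0.197 m.
That puts it at 1.27 − 0.197 = 1.07 m from the left end.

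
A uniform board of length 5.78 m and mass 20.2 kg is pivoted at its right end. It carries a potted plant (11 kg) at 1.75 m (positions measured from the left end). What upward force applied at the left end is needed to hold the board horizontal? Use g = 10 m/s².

Take moments about the right end.
Beam weight: 20.2 × 10 = 202 N down at 2.89 m → arm 2.89 m, τ = 202 × 2.89 = 583.8 N·m counterclockwise.
Potted plant: 11 × 10 = 110 N down at 1.75 m → arm 4.03 m, τ = 110 × 4.03 = 443.3 N·m counterclockwise.
Net moment of the loads = 1027 N·m counterclockwise.
The upward force F acts at the left end, arm 5.78 m, giving F × 5.78 clockwise.
Balancing moments: F × 5.78 = 1027, giving F = 1027 / 5.78 = 178 N.

F ≈ 178 N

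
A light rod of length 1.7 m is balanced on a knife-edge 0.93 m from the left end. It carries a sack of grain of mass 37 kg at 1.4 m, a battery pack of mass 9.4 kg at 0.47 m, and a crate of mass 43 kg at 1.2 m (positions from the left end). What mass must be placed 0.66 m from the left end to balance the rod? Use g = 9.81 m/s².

Choose the knife-edge (at 0.93 m from the left end) as the axis so the support reaction has zero arm there.
Sack of grain: 37 × 9.81 = 363 N down at 1.4 m → arm 0.47 m, τ = 363 × 0.47 = 170.6 N·m clockwise.
Battery pack: 9.4 × 9.81 = 92.21 N down at 0.47 m → arm 0.46 m, τ = 92.21 × 0.46 = 42.42 N·m counterclockwise.
Crate: 43 × 9.81 = 421.8 N down at 1.2 m → arm 0.27 m, τ = 421.8 × 0.27 = 113.9 N·m clockwise.
Net moment of known loads = 242.1 N·m clockwise.
An unknown mass m at 0.66 m has arm 0.27 m; its moment is m·g·0.27 counterclockwise.
Balancing moments: m × 9.81 × 0.27 = 242.1, giving m = 242.1 / (9.81 × 0.27) = 91.4 kg.

m ≈ 91.4 kg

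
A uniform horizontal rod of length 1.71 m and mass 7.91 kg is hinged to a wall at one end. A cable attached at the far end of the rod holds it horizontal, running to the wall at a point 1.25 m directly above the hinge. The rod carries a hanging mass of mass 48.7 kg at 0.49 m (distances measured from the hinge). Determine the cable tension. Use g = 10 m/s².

T ≈ 303 N

Taking torques about the hinge:
Beam weight: 7.91 × 10 = 79.1 N down at 0.855 m → arm 0.855 m, τ = 79.1 × 0.855 = 67.63 N·m clockwise.
Hanging mass: 48.7 × 10 = 487 N down at 0.49 m → arm 0.49 m, τ = 487 × 0.49 = 238.6 N·m clockwise.
Total clockwise load moment = 306.2 N·m.
The cable tension T acts at 1.71 m; only its component perpendicular to the rod, T sinθ, produces torque. sinθ = h/√(h²+d²) = 1.25/√(1.25²+1.71²) = 0.5901.
Balancing moments: T × 1.71 × 0.5901 = 306.2, giving T = 306.2 / 1.009 = 303 N.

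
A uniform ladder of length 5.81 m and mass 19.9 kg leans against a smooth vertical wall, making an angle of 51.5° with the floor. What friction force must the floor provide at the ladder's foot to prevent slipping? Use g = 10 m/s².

Choose the foot of the ladder as the axis so the floor normal and friction both act there and drop out.
Ladder weight 19.9×10 = 199 N acts at 2.905 m along the ladder; its horizontal arm is 2.905·cos51.5° = 1.808 m → τ = 359.8 N·m clockwise.
Wall normal N acts horizontally at the top; its moment arm is the height L sinθ = 5.81·sin51.5° = 4.547 m, counterclockwise.
Balancing moments: N × 4.547 = 359.8, giving N = 79.1 N.
ΣFx = 0: friction at the foot balances the wall's push, so f = N_wall = 79.1 N.

f ≈ 79.1 N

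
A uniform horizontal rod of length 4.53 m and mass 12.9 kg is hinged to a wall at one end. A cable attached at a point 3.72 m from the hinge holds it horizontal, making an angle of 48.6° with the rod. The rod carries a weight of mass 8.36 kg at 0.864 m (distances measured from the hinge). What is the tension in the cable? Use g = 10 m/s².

Sum moments about the hinge (the unknown hinge reaction has zero arm there).
Beam weight: 12.9 × 10 = 129 N down at 2.265 m → arm 2.265 m, τ = 129 × 2.265 = 292.2 N·m clockwise.
Weight: 8.36 × 10 = 83.6 N down at 0.864 m → arm 0.864 m, τ = 83.6 × 0.864 = 72.23 N·m clockwise.
Total clockwise load moment = 364.4 N·m.
The cable tension T acts at 3.72 m; only its component perpendicular to the rod, T sinθ, produces torque. sin 48.6° = 0.7501.
Setting net torque to zero: T × 3.72 × 0.7501 = 364.4 → T = 364.4 / 2.79 = 131 N.

T ≈ 131 N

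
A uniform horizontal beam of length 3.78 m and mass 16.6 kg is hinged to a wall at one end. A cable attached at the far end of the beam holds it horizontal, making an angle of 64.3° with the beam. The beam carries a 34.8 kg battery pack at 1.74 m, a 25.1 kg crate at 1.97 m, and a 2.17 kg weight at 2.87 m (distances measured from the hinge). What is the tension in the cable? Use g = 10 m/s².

T ≈ 433 N

Taking torques about the hinge:
Beam weight: 16.6 × 10 = 166 N down at 1.89 m → arm 1.89 m, τ = 166 × 1.89 = 313.7 N·m clockwise.
Battery pack: 34.8 × 10 = 348 N down at 1.74 m → arm 1.74 m, τ = 348 × 1.74 = 605.5 N·m clockwise.
Crate: 25.1 × 10 = 251 N down at 1.97 m → arm 1.97 m, τ = 251 × 1.97 = 494.5 N·m clockwise.
Weight: 2.17 × 10 = 21.7 N down at 2.87 m → arm 2.87 m, τ = 21.7 × 2.87 = 62.28 N·m clockwise.
Total clockwise load moment = 1476 N·m.
The cable tension T acts at 3.78 m; only its component perpendicular to the beam, T sinθ, produces torque. sin 64.3° = 0.9011.
Setting net torque to zero: T × 3.78 × 0.9011 = 1476 → T = 1476 / 3.406 = 433 N.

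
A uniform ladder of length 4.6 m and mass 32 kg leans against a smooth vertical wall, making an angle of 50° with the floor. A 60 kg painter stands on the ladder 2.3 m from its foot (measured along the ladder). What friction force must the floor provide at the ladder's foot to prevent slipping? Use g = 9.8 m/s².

f ≈ 378 N

Choose the foot of the ladder as the axis so the floor normal and friction both act there and drop out.
Ladder weight 32×9.8 = 313.6 N acts at 2.3 m along the ladder; its horizontal arm is 2.3·cos50° = 1.478 m → τ = 463.5 N·m clockwise.
Painter: 60×9.8 = 588 N at 2.3 m → arm 1.478 m → τ = 869.1 N·m clockwise.
Wall normal N acts horizontally at the top; its moment arm is the height L sinθ = 4.6·sin50° = 3.524 m, counterclockwise.
Στ = 0 ⇒ N × 3.524 = 1333 ⇒ N = 378 N.
ΣFx = 0: friction at the foot balances the wall's push, so f = N_wall = 378 N.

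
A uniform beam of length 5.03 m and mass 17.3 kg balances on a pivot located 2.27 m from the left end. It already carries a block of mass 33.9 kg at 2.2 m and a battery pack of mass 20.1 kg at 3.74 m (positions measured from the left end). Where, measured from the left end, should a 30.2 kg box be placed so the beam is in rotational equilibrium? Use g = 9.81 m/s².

About the pivot (at 2.27 m from the left end):
Beam weight: 17.3 × 9.81 = 169.7 N down at 2.515 m → arm 0.245 m, τ = 169.7 × 0.245 = 41.58 N·m clockwise.
Block: 33.9 × 9.81 = 332.6 N down at 2.2 m → arm 0.07 m, τ = 332.6 × 0.07 = 23.28 N·m counterclockwise.
Battery pack: 20.1 × 9.81 = 197.2 N down at 3.74 m → arm 1.47 m, τ = 197.2 × 1.47 = 289.9 N·m clockwise.
Net moment of existing loads = 308.2 N·m clockwise.
The box weighs 30.2 × 9.81 = 296.3 N and must supply an equal counterclockwise moment, so its lever arm about the pivot is 308.2 / 296.3 = 1.04 m.
That puts it at 2.27 − 1.04 = 1.23 m from the left end.

x ≈ 1.23 m from the left end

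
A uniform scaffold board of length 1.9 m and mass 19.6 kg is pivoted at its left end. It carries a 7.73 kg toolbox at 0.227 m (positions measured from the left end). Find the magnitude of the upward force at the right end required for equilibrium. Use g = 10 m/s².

Take moments about the left end.
Beam weight: 19.6 × 10 = 196 N down at 0.95 m → arm 0.95 m, τ = 196 × 0.95 = 186.2 N·m clockwise.
Toolbox: 7.73 × 10 = 77.3 N down at 0.227 m → arm 0.227 m, τ = 77.3 × 0.227 = 17.55 N·m clockwise.
Net moment of the loads = 203.8 N·m clockwise.
The upward force F acts at the right end, arm 1.9 m, giving F × 1.9 counterclockwise.
Στ = 0 ⇒ F × 1.9 = 203.8 ⇒ F = 203.8 / 1.9 = 107 N.

F ≈ 107 N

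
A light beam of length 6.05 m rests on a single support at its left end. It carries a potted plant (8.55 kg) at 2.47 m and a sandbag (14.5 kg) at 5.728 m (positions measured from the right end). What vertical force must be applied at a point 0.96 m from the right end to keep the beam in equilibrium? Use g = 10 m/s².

Take moments about the left end.
Potted plant: 8.55 × 10 = 85.5 N down at 2.47 m → arm 3.58 m, τ = 85.5 × 3.58 = 306.1 N·m clockwise.
Sandbag: 14.5 × 10 = 145 N down at 5.728 m → arm 0.322 m, τ = 145 × 0.322 = 46.69 N·m clockwise.
Net moment of the loads = 352.8 N·m clockwise.
The upward force F acts at a point 0.96 m from the right end, arm 5.09 m, giving F × 5.09 counterclockwise.
Balancing moments: F × 5.09 = 352.8, giving F = 352.8 / 5.09 = 69.3 N.

F ≈ 69.3 N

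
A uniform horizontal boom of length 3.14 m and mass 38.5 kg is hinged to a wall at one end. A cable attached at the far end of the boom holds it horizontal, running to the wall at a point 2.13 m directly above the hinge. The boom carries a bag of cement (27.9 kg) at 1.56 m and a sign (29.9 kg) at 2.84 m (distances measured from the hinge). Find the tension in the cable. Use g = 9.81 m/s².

Take moments about the hinge.
Beam weight: 38.5 × 9.81 = 377.7 N down at 1.57 m → arm 1.57 m, τ = 377.7 × 1.57 = 593 N·m clockwise.
Bag of cement: 27.9 × 9.81 = 273.7 N down at 1.56 m → arm 1.56 m, τ = 273.7 × 1.56 = 427 N·m clockwise.
Sign: 29.9 × 9.81 = 293.3 N down at 2.84 m → arm 2.84 m, τ = 293.3 × 2.84 = 833 N·m clockwise.
Total clockwise load moment = 1853 N·m.
The cable tension T acts at 3.14 m; only its component perpendicular to the boom, T sinθ, produces torque. sinθ = h/√(h²+d²) = 2.13/√(2.13²+3.14²) = 0.5614.
For rotational equilibrium, T × 3.14 × 0.5614 = 1853, so T = 1853 / 1.763 = 1050 N.

T ≈ 1050 N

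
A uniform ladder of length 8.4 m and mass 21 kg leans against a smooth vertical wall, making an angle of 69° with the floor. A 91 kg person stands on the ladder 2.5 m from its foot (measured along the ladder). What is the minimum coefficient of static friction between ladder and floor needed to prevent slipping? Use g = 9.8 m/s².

Choose the foot of the ladder as the axis so the floor normal and friction both act there and drop out.
Ladder weight 21×9.8 = 205.8 N acts at 4.2 m along the ladder; its horizontal arm is 4.2·cos69° = 1.505 m → τ = 309.7 N·m clockwise.
Person: 91×9.8 = 891.8 N at 2.5 m → arm 0.8959 m → τ = 799 N·m clockwise.
Wall normal N acts horizontally at the top; its moment arm is the height L sinθ = 8.4·sin69° = 7.842 m, counterclockwise.
For rotational equilibrium, N × 7.842 = 1109, so N = 141.4 N.
ΣFx = 0 ⇒ f = N_wall = 141.4 N. ΣFy = 0 ⇒ N_floor = 1098 N.
μ_min = f / N_floor = 141.4 / 1098 = 0.129.

μ_min ≈ 0.129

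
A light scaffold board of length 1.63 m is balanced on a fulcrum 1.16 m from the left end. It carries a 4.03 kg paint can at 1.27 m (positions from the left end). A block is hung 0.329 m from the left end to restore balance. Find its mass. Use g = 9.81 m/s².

m ≈ 0.533 kg

Sum moments about the fulcrum (at 1.16 m from the left end) (the support reaction has zero arm there).
Paint can: 4.03 × 9.81 = 39.53 N down at 1.27 m → arm 0.11 m, τ = 39.53 × 0.11 = 4.348 N·m clockwise.
Net moment of known loads = 4.348 N·m clockwise.
An unknown mass m at 0.329 m has arm 0.831 m; its moment is m·g·0.831 counterclockwise.
For rotational equilibrium, m × 9.81 × 0.831 = 4.348, so m = 4.348 / (9.81 × 0.831) = 0.533 kg.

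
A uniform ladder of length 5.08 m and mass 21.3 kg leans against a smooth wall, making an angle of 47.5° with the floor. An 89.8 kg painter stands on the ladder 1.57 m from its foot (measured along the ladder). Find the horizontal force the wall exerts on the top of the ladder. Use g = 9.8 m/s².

N_wall ≈ 345 N

Sum moments about the foot of the ladder (the floor normal and friction both act there and drop out).
Ladder weight 21.3×9.8 = 208.7 N acts at 2.54 m along the ladder; its horizontal arm is 2.54·cos47.5° = 1.716 m → τ = 358.1 N·m clockwise.
Painter: 89.8×9.8 = 880 N at 1.57 m → arm 1.061 m → τ = 933.7 N·m clockwise.
Wall normal N acts horizontally at the top; its moment arm is the height L sinθ = 5.08·sin47.5° = 3.745 m, counterclockwise.
Setting net torque to zero: N × 3.745 = 1292 → N = 345 N.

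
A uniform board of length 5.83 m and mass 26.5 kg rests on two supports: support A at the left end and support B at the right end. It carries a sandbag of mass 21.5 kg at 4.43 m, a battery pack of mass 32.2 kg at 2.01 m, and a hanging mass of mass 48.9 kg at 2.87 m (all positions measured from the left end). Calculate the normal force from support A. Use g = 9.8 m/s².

Choose support B as the axis so its reaction then has zero moment arm.
Beam weight: 26.5 × 9.8 = 259.7 N down at 2.915 m → arm 2.915 m, τ = 259.7 × 2.915 = 757 N·m counterclockwise.
Sandbag: 21.5 × 9.8 = 210.7 N down at 4.43 m → arm 1.4 m, τ = 210.7 × 1.4 = 295 N·m counterclockwise.
Battery pack: 32.2 × 9.8 = 315.6 N down at 2.01 m → arm 3.82 m, τ = 315.6 × 3.82 = 1206 N·m counterclockwise.
Hanging mass: 48.9 × 9.8 = 479.2 N down at 2.87 m → arm 2.96 m, τ = 479.2 × 2.96 = 1418 N·m counterclockwise.
Net load moment about support B = 3676 N·m counterclockwise.
Reaction R at support A is upward at 0 m, arm 5.83 m → moment R × 5.83 clockwise.
For rotational equilibrium, R × 5.83 = 3676, so R = 631 N.

R_A ≈ 631 N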